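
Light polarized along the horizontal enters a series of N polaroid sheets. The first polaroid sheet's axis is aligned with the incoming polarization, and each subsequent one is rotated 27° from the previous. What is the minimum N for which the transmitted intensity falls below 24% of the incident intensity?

N = 8

First polarizer is aligned with the polarization: full transmission.
Each further stage multiplies by cos²(27°) = 0.7939.
After N polarizers: T = 0.7939^(N−1). Require T < 0.24 ⇒ N−1 > ln(0.24)/ln(0.7939) = 6.18, so N−1 ≥ 7 and N = 8.
Check: N=8 gives T = 0.1988 < 0.24; N=7 gives T = 0.2504.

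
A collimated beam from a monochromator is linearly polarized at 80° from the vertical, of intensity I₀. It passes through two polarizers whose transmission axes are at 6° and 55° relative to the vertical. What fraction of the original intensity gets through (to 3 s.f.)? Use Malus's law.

≈ 0.0327 I₀

By Malus's law, I₁ = I₀ cos²(6° − 80°) = I₀ cos²(74°) = 0.07598 I₀.
I₂ = I₁ cos²(55° − 6°) = 0.07598 I₀ · cos²(49°) = 0.0327 I₀.
Transmitted fraction = 0.0327.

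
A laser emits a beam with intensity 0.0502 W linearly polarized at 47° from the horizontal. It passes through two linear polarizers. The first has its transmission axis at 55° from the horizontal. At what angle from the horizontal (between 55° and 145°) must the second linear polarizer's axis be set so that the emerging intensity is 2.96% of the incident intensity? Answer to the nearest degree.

By Malus's law, I₁ = I₀ cos²(55° − 47°) = I₀ cos²(8°) = 0.9806 I₀.
Need I₂/I₀ = 0.0296, so cos²(θ − 55°) = 0.0296 / 0.9806 = 0.03018.
θ − 55° = arccos(√0.03018) = 80.0°, giving θ ≈ 55 + 80.0 = 135.0°.

θ ≈ 135°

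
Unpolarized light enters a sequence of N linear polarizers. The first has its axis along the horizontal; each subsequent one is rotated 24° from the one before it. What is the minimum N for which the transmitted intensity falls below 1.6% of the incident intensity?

First polarizer halves the unpolarized light: factor 1/2.
Each further stage multiplies by cos²(24°) = 0.8346.
After N polarizers: T = 0.5·0.8346^(N−1). Require T < 0.016 ⇒ N−1 > ln(0.016/0.5)/ln(0.8346) = 19.03, so N−1 ≥ 20 and N = 21.
Check: N=21 gives T = 0.01343 < 0.016; N=20 gives T = 0.0161.

N = 21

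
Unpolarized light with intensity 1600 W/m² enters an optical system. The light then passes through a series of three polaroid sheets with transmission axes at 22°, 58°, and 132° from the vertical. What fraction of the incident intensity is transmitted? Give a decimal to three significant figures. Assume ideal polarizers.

Unpolarized light through the first polarizer → I₁ = 1600 W/m²/2 = 800 W/m², polarized at 22°.
I₂ = I₁ · cos²(36°) = 800 · 0.6545 = 523.6 W/m².
I₃ = I₂ · cos²(74°) = 523.6 · 0.07598 = 39.78 W/m².
Transmitted fraction = 0.02486.

I/I₀ ≈ 0.0249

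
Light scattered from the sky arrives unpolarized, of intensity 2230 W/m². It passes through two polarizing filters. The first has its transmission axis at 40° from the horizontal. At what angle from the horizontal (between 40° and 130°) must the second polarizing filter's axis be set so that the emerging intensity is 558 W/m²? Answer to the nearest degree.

θ ≈ 85°

Unpolarized light through the first polarizer → I₁ = ½ I₀, now polarized at 40°.
Target fraction: 558 / 2230 W/m² = 0.2502 of I₀.
Need I₂/I₀ = 0.2502, so cos²(θ − 40°) = 0.2502 / 0.5 = 0.5004.
θ − 40° = arccos(√0.5004) = 45.0°, giving θ ≈ 40 + 45.0 = 85.0°.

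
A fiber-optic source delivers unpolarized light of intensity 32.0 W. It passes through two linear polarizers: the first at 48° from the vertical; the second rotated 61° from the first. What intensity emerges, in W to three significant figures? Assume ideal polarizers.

I ≈ 3.76 W

Unpolarized light through the first polarizer → I₁ = 32.0 W/2 = 16 W, polarized at 48°.
I₂ = I₁ · cos²(61°) = 16 · 0.235 = 3.761 W.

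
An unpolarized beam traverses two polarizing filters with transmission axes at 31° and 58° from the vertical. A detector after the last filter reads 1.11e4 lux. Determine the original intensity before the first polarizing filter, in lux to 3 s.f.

Unpolarized light through the first polarizer → I₁ = ½ I₀, now polarized at 31°.
I₂ = I₁ cos²(58° − 31°) = 0.5 I₀ · cos²(27°) = 0.3969 I₀.
So 1.11e4 lux = 0.3969 I₀, giving I₀ = 1.11e4/0.3969 = 2.796e+04 lux.

I₀ ≈ 2.80e4 lux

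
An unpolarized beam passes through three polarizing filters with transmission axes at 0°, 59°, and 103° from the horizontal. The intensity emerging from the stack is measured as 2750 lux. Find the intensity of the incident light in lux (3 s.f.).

Unpolarized light through the first polarizer → I₁ = ½ I₀, now polarized at 0°.
I₂ = I₁ cos²(59° − 0°) = 0.5 I₀ · cos²(59°) = 0.1326 I₀.
I₃ = I₂ cos²(103° − 59°) = 0.1326 I₀ · cos²(44°) = 0.06863 I₀.
So 2750 lux = 0.06863 I₀, giving I₀ = 2750/0.06863 = 4.007e+04 lux.

I₀ ≈ 4.01e4 lux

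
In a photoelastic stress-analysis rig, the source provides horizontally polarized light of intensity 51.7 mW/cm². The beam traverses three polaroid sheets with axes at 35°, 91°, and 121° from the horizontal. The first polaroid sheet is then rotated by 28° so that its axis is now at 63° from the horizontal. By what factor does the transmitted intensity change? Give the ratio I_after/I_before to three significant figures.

I_new/I_old ≈ 0.766

Before rotation:
I₁ = I₀ cos²(35° − 0°) = I₀ cos²(35°) = 0.671 I₀.
I₂ = I₁ cos²(91° − 35°) = 0.671 I₀ · cos²(56°) = 0.2098 I₀.
I₃ = I₂ cos²(121° − 91°) = 0.2098 I₀ · cos²(30°) = 0.1574 I₀.
After rotation:
I₁ = I₀ cos²(63° − 0°) = I₀ cos²(63°) = 0.2061 I₀.
I₂ = I₁ cos²(91° − 63°) = 0.2061 I₀ · cos²(28°) = 0.1607 I₀.
I₃ = I₂ cos²(121° − 91°) = 0.1607 I₀ · cos²(30°) = 0.1205 I₀.
Ratio = 0.1205 / 0.1574 = 0.7658.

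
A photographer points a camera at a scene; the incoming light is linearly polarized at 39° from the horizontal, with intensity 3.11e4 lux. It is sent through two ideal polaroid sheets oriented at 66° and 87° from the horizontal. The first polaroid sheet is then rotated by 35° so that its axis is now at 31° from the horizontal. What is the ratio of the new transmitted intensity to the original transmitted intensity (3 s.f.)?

I_new/I_old ≈ 0.443

Before rotation:
I₁ = I₀ cos²(66° − 39°) = I₀ cos²(27°) = 0.7939 I₀.
I₂ = I₁ cos²(87° − 66°) = 0.7939 I₀ · cos²(21°) = 0.6919 I₀.
After rotation:
I₁ = I₀ cos²(31° − 39°) = I₀ cos²(8°) = 0.9806 I₀.
I₂ = I₁ cos²(87° − 31°) = 0.9806 I₀ · cos²(56°) = 0.3066 I₀.
Ratio = 0.3066 / 0.6919 = 0.4432.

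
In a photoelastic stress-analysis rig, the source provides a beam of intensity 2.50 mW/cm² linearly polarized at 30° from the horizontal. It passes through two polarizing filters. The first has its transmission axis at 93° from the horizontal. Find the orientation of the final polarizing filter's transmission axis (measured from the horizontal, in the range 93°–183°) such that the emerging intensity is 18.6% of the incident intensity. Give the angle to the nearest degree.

θ ≈ 111°

By Malus's law, I₁ = I₀ cos²(93° − 30°) = I₀ cos²(63°) = 0.2061 I₀.
Need I₂/I₀ = 0.186, so cos²(θ − 93°) = 0.186 / 0.2061 = 0.9024.
θ − 93° = arccos(√0.9024) = 18.2°, giving θ ≈ 93 + 18.2 = 111.2°.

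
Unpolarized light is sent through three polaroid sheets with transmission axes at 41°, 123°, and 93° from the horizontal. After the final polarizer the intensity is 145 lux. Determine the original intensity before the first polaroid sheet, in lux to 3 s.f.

Unpolarized light through the first polarizer → I₁ = ½ I₀, now polarized at 41°.
I₂ = I₁ cos²(123° − 41°) = 0.5 I₀ · cos²(82°) = 0.009685 I₀.
I₃ = I₂ cos²(93° − 123°) = 0.009685 I₀ · cos²(30°) = 0.007263 I₀.
So 145 lux = 0.007263 I₀, giving I₀ = 145/0.007263 = 1.996e+04 lux.

I₀ ≈ 2.00e4 lux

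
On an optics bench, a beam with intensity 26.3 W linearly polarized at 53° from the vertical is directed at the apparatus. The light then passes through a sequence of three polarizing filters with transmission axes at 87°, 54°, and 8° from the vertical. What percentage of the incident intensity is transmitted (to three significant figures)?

I₁ = 26.3 W · cos²(34°) = 18.08 W.
I₂ = I₁ · cos²(33°) = 18.08 · 0.7034 = 12.71 W.
I₃ = I₂ · cos²(46°) = 12.71 · 0.4826 = 6.135 W.
That is 23.33% of the incident intensity.

≈ 23.3%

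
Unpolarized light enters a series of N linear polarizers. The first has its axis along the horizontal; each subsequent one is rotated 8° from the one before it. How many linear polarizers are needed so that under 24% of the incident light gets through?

First polarizer halves the unpolarized light: factor 1/2.
Each further stage multiplies by cos²(8°) = 0.9806.
After N polarizers: T = 0.5·0.9806^(N−1). Require T < 0.24 ⇒ N−1 > ln(0.24/0.5)/ln(0.9806) = 37.53, so N−1 ≥ 38 and N = 39.
Check: N=39 gives T = 0.2378 < 0.24; N=38 gives T = 0.2425.

N = 39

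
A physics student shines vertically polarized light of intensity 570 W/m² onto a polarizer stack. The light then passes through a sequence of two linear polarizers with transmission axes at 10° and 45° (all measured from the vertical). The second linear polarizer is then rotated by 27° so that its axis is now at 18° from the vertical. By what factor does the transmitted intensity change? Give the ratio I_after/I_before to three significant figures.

Before rotation:
By Malus's law, I₁ = I₀ cos²(10° − 0°) = I₀ cos²(10°) = 0.9698 I₀.
I₂ = I₁ cos²(45° − 10°) = 0.9698 I₀ · cos²(35°) = 0.6508 I₀.
After rotation:
I₁ = I₀ cos²(10° − 0°) = I₀ cos²(10°) = 0.9698 I₀.
I₂ = I₁ cos²(18° − 10°) = 0.9698 I₀ · cos²(8°) = 0.9511 I₀.
Ratio = 0.9511 / 0.6508 = 1.461.

I_new/I_old ≈ 1.46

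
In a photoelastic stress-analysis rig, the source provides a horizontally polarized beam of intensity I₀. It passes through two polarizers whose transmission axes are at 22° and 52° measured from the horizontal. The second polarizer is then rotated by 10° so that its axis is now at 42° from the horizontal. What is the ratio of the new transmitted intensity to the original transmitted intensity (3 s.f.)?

I_new/I_old ≈ 1.18

Before rotation:
I₁ = I₀ cos²(22° − 0°) = I₀ cos²(22°) = 0.8597 I₀.
I₂ = I₁ cos²(52° − 22°) = 0.8597 I₀ · cos²(30°) = 0.6448 I₀.
After rotation:
I₁ = I₀ cos²(22° − 0°) = I₀ cos²(22°) = 0.8597 I₀.
I₂ = I₁ cos²(42° − 22°) = 0.8597 I₀ · cos²(20°) = 0.7591 I₀.
Ratio = 0.7591 / 0.6448 = 1.177.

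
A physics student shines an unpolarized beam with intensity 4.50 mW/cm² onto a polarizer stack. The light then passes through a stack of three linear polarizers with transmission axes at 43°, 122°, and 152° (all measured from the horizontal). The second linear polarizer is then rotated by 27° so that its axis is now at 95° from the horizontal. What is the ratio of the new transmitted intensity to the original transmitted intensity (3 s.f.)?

I_new/I_old ≈ 4.12

Before rotation:
Unpolarized light through the first polarizer → I₁ = ½ I₀, now polarized at 43°.
I₂ = I₁ cos²(122° − 43°) = 0.5 I₀ · cos²(79°) = 0.0182 I₀.
I₃ = I₂ cos²(152° − 122°) = 0.0182 I₀ · cos²(30°) = 0.01365 I₀.
After rotation:
Unpolarized light through the first polarizer → I₁ = ½ I₀, now polarized at 43°.
I₂ = I₁ cos²(95° − 43°) = 0.5 I₀ · cos²(52°) = 0.1895 I₀.
I₃ = I₂ cos²(152° − 95°) = 0.1895 I₀ · cos²(57°) = 0.05622 I₀.
Ratio = 0.05622 / 0.01365 = 4.118.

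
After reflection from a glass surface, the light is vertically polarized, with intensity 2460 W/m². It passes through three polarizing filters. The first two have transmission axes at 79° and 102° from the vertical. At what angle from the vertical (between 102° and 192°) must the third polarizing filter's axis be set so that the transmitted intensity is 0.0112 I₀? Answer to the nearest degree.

θ ≈ 155°

I₁ = I₀ cos²(79° − 0°) = I₀ cos²(79°) = 0.03641 I₀.
I₂ = I₁ cos²(102° − 79°) = 0.03641 I₀ · cos²(23°) = 0.03085 I₀.
Need I₃/I₀ = 0.0112, so cos²(θ − 102°) = 0.0112 / 0.03085 = 0.3631.
θ − 102° = arccos(√0.3631) = 52.9°, giving θ ≈ 102 + 52.9 = 154.9°.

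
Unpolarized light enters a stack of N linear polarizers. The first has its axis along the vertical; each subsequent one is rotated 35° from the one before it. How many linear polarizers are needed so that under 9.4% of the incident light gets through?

First polarizer halves the unpolarized light: factor 1/2.
Each further stage multiplies by cos²(35°) = 0.671.
After N polarizers: T = 0.5·0.671^(N−1). Require T < 0.094 ⇒ N−1 > ln(0.094/0.5)/ln(0.671) = 4.19, so N−1 ≥ 5 and N = 6.
Check: N=6 gives T = 0.06802 < 0.094; N=5 gives T = 0.1014.

N = 6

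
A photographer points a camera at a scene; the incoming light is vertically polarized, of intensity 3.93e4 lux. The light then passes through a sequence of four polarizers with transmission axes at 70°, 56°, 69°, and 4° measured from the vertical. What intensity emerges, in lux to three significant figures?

I₁ = 3.93e4 lux · cos²(70°) = 4597 lux.
I₂ = I₁ · cos²(14°) = 4597 · 0.9415 = 4328 lux.
I₃ = I₂ · cos²(13°) = 4328 · 0.9494 = 4109 lux.
I₄ = I₃ · cos²(65°) = 4109 · 0.1786 = 733.9 lux.

I ≈ 734 lux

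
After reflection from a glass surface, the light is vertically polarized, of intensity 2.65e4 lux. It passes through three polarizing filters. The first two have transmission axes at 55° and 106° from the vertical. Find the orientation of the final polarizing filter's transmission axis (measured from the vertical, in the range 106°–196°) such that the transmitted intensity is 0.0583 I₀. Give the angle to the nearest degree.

By Malus's law, I₁ = I₀ cos²(55° − 0°) = I₀ cos²(55°) = 0.329 I₀.
I₂ = I₁ cos²(106° − 55°) = 0.329 I₀ · cos²(51°) = 0.1303 I₀.
Need I₃/I₀ = 0.0583, so cos²(θ − 106°) = 0.0583 / 0.1303 = 0.4474.
θ − 106° = arccos(√0.4474) = 48.0°, giving θ ≈ 106 + 48.0 = 154.0°.

θ ≈ 154°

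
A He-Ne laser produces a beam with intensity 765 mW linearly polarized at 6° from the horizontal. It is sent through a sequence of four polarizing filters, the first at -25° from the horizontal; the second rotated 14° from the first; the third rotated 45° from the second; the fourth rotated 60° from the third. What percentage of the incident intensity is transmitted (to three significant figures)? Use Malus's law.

By Malus's law, I₁ = 765 mW · cos²(31°) = 562.1 mW.
I₂ = I₁ · cos²(14°) = 562.1 · 0.9415 = 529.2 mW.
I₃ = I₂ · cos²(45°) = 529.2 · 0.5 = 264.6 mW.
I₄ = I₃ · cos²(60°) = 264.6 · 0.25 = 66.15 mW.
That is 8.647% of the incident intensity.

≈ 8.65%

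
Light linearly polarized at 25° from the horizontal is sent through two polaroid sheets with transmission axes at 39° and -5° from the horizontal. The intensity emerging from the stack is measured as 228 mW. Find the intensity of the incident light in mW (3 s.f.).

I₁ = I₀ cos²(39° − 25°) = I₀ cos²(14°) = 0.9415 I₀.
I₂ = I₁ cos²(-5° − 39°) = 0.9415 I₀ · cos²(44°) = 0.4872 I₀.
So 228 mW = 0.4872 I₀, giving I₀ = 228/0.4872 = 468 mW.

I₀ ≈ 468 mW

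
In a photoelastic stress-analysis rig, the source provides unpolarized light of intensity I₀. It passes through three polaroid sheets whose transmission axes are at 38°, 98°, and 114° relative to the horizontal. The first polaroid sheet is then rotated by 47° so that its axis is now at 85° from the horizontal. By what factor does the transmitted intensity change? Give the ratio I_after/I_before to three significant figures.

I_new/I_old ≈ 3.80

Before rotation:
Unpolarized light through the first polarizer → I₁ = ½ I₀, now polarized at 38°.
I₂ = I₁ cos²(98° − 38°) = 0.5 I₀ · cos²(60°) = 0.125 I₀.
I₃ = I₂ cos²(114° − 98°) = 0.125 I₀ · cos²(16°) = 0.1155 I₀.
After rotation:
Unpolarized light through the first polarizer → I₁ = ½ I₀, now polarized at 85°.
I₂ = I₁ cos²(98° − 85°) = 0.5 I₀ · cos²(13°) = 0.4747 I₀.
I₃ = I₂ cos²(114° − 98°) = 0.4747 I₀ · cos²(16°) = 0.4386 I₀.
Ratio = 0.4386 / 0.1155 = 3.798.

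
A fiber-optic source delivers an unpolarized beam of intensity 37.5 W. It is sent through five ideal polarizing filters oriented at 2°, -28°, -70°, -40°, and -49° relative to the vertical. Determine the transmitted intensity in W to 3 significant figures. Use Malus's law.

Unpolarized light through the first polarizer → I₁ = 37.5 W/2 = 18.75 W, polarized at 2°.
I₂ = I₁ · cos²(30°) = 18.75 · 0.75 = 14.06 W.
I₃ = I₂ · cos²(42°) = 14.06 · 0.5523 = 7.766 W.
I₄ = I₃ · cos²(30°) = 7.766 · 0.75 = 5.825 W.
I₅ = I₄ · cos²(9°) = 5.825 · 0.9755 = 5.682 W.

I ≈ 5.68 W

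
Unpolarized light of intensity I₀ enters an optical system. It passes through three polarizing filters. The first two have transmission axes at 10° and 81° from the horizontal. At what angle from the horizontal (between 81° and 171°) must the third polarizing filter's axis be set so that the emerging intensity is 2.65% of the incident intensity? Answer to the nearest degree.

Unpolarized light through the first polarizer → I₁ = ½ I₀, now polarized at 10°.
I₂ = I₁ cos²(81° − 10°) = 0.5 I₀ · cos²(71°) = 0.053 I₀.
Need I₃/I₀ = 0.0265, so cos²(θ − 81°) = 0.0265 / 0.053 = 0.5.
θ − 81° = arccos(√0.5) = 45.0°, giving θ ≈ 81 + 45.0 = 126.0°.

θ ≈ 126°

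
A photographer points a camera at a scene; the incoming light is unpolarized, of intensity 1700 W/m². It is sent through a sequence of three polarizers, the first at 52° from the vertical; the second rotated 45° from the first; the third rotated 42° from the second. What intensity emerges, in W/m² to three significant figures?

I ≈ 235 W/m²

Unpolarized light through the first polarizer → I₁ = 1700 W/m²/2 = 850 W/m², polarized at 52°.
I₂ = I₁ · cos²(45°) = 850 · 0.5 = 425 W/m².
I₃ = I₂ · cos²(42°) = 425 · 0.5523 = 234.7 W/m².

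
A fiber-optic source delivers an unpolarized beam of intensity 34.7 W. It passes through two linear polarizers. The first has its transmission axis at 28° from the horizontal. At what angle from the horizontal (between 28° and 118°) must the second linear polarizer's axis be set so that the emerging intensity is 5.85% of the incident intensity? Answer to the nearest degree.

θ ≈ 98°

Unpolarized light through the first polarizer → I₁ = ½ I₀, now polarized at 28°.
Need I₂/I₀ = 0.0585, so cos²(θ − 28°) = 0.0585 / 0.5 = 0.117.
θ − 28° = arccos(√0.117) = 70.0°, giving θ ≈ 28 + 70.0 = 98.0°.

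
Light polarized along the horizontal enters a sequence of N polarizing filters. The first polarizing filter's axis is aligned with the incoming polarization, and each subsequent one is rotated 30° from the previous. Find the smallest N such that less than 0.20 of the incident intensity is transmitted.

N = 7

First polarizer is aligned with the polarization: full transmission.
Each further stage multiplies by cos²(30°) = 0.75.
After N polarizers: T = 0.75^(N−1). Require T < 0.20 ⇒ N−1 > ln(0.20)/ln(0.75) = 5.59, so N−1 ≥ 6 and N = 7.
Check: N=7 gives T = 0.178 < 0.20; N=6 gives T = 0.2373.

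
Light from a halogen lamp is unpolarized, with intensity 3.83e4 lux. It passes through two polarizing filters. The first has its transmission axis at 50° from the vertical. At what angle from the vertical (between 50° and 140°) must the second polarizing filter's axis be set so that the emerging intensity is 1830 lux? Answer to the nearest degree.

θ ≈ 122°

Unpolarized light through the first polarizer → I₁ = ½ I₀, now polarized at 50°.
Target fraction: 1830 / 3.83e4 lux = 0.04778 of I₀.
Need I₂/I₀ = 0.04778, so cos²(θ − 50°) = 0.04778 / 0.5 = 0.09556.
θ − 50° = arccos(√0.09556) = 72.0°, giving θ ≈ 50 + 72.0 = 122.0°.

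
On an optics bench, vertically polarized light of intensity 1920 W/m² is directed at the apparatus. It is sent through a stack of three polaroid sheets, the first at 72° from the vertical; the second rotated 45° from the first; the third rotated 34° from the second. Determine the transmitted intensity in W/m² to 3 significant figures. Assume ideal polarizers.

I ≈ 63.0 W/m²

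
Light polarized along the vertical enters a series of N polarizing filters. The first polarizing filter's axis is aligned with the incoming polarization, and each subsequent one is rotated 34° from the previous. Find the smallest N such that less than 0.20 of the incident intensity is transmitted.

N = 6

First polarizer is aligned with the polarization: full transmission.
Each further stage multiplies by cos²(34°) = 0.6873.
After N polarizers: T = 0.6873^(N−1). Require T < 0.20 ⇒ N−1 > ln(0.20)/ln(0.6873) = 4.29, so N−1 ≥ 5 and N = 6.
Check: N=6 gives T = 0.1534 < 0.20; N=5 gives T = 0.2231.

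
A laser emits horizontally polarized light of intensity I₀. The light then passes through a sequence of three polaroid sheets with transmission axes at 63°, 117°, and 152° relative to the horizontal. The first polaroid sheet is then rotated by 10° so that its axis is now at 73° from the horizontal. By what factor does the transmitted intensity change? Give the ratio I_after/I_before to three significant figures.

I_new/I_old ≈ 0.621

Before rotation:
I₁ = I₀ cos²(63° − 0°) = I₀ cos²(63°) = 0.2061 I₀.
I₂ = I₁ cos²(117° − 63°) = 0.2061 I₀ · cos²(54°) = 0.07121 I₀.
I₃ = I₂ cos²(152° − 117°) = 0.07121 I₀ · cos²(35°) = 0.04778 I₀.
After rotation:
I₁ = I₀ cos²(73° − 0°) = I₀ cos²(73°) = 0.08548 I₀.
I₂ = I₁ cos²(117° − 73°) = 0.08548 I₀ · cos²(44°) = 0.04423 I₀.
I₃ = I₂ cos²(152° − 117°) = 0.04423 I₀ · cos²(35°) = 0.02968 I₀.
Ratio = 0.02968 / 0.04778 = 0.6212.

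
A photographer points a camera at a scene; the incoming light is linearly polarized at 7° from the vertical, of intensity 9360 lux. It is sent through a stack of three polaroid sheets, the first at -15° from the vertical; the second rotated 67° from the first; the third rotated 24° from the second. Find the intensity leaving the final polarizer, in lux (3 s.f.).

I₁ = 9360 lux · cos²(22°) = 8047 lux.
I₂ = I₁ · cos²(67°) = 8047 · 0.1527 = 1228 lux.
I₃ = I₂ · cos²(24°) = 1228 · 0.8346 = 1025 lux.

I ≈ 1030 lux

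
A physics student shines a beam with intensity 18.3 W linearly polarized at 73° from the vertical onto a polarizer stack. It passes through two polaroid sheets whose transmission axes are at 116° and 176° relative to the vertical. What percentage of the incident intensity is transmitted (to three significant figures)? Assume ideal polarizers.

≈ 13.4%

I₁ = 18.3 W · cos²(43°) = 9.788 W.
I₂ = I₁ · cos²(60°) = 9.788 · 0.25 = 2.447 W.
That is 13.37% of the incident intensity.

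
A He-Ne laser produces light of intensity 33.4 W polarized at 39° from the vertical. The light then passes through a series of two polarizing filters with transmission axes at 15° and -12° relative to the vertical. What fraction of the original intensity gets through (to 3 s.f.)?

I/I₀ ≈ 0.663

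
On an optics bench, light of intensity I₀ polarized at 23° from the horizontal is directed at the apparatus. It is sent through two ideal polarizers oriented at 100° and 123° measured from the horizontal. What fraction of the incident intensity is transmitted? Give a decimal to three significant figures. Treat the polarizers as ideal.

≈ 0.0429 I₀

I₁ = I₀ cos²(100° − 23°) = I₀ cos²(77°) = 0.0506 I₀.
I₂ = I₁ cos²(123° − 100°) = 0.0506 I₀ · cos²(23°) = 0.04288 I₀.
Transmitted fraction = 0.04288.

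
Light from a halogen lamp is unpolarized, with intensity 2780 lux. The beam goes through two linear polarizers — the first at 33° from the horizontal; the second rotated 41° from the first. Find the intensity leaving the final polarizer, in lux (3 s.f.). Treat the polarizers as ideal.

Unpolarized light through the first polarizer → I₁ = 2780 lux/2 = 1390 lux, polarized at 33°.
I₂ = I₁ · cos²(41°) = 1390 · 0.5696 = 791.7 lux.

I ≈ 792 lux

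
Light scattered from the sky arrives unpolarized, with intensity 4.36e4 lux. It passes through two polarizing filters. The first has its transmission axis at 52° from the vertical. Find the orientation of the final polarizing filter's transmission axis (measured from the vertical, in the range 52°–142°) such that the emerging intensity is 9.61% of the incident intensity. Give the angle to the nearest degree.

Unpolarized light through the first polarizer → I₁ = ½ I₀, now polarized at 52°.
Need I₂/I₀ = 0.0961, so cos²(θ − 52°) = 0.0961 / 0.5 = 0.1922.
θ − 52° = arccos(√0.1922) = 64.0°, giving θ ≈ 52 + 64.0 = 116.0°.

θ ≈ 116°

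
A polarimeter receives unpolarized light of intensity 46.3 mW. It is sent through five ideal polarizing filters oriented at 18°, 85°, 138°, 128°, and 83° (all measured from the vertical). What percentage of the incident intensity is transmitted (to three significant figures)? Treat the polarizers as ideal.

≈ 1.34%

Unpolarized light through the first polarizer → I₁ = 46.3 mW/2 = 23.15 mW, polarized at 18°.
I₂ = I₁ · cos²(67°) = 23.15 · 0.1527 = 3.534 mW.
I₃ = I₂ · cos²(53°) = 3.534 · 0.3622 = 1.28 mW.
I₄ = I₃ · cos²(10°) = 1.28 · 0.9698 = 1.241 mW.
I₅ = I₄ · cos²(45°) = 1.241 · 0.5 = 0.6207 mW.
That is 1.341% of the incident intensity.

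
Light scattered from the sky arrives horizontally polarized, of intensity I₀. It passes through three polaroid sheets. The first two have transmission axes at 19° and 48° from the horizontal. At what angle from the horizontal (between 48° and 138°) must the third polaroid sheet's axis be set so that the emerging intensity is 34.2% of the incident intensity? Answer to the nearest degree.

By Malus's law, I₁ = I₀ cos²(19° − 0°) = I₀ cos²(19°) = 0.894 I₀.
I₂ = I₁ cos²(48° − 19°) = 0.894 I₀ · cos²(29°) = 0.6839 I₀.
Need I₃/I₀ = 0.342, so cos²(θ − 48°) = 0.342 / 0.6839 = 0.5001.
θ − 48° = arccos(√0.5001) = 45.0°, giving θ ≈ 48 + 45.0 = 93.0°.

θ ≈ 93°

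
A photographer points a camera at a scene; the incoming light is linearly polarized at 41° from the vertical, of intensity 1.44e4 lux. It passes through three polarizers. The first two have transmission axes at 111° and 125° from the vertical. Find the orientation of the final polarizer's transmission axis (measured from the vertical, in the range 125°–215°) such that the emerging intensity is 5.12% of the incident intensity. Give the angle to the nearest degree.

θ ≈ 172°

By Malus's law, I₁ = I₀ cos²(111° − 41°) = I₀ cos²(70°) = 0.117 I₀.
I₂ = I₁ cos²(125° − 111°) = 0.117 I₀ · cos²(14°) = 0.1101 I₀.
Need I₃/I₀ = 0.0512, so cos²(θ − 125°) = 0.0512 / 0.1101 = 0.4649.
θ − 125° = arccos(√0.4649) = 47.0°, giving θ ≈ 125 + 47.0 = 172.0°.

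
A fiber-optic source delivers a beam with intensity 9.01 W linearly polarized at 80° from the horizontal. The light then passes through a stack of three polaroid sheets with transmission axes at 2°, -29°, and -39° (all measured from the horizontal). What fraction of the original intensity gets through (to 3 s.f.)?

I/I₀ ≈ 0.0308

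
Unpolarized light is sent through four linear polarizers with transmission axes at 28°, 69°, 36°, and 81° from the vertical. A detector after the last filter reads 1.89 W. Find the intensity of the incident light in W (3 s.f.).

Unpolarized light through the first polarizer → I₁ = ½ I₀, now polarized at 28°.
I₂ = I₁ cos²(69° − 28°) = 0.5 I₀ · cos²(41°) = 0.2848 I₀.
I₃ = I₂ cos²(36° − 69°) = 0.2848 I₀ · cos²(33°) = 0.2003 I₀.
I₄ = I₃ cos²(81° − 36°) = 0.2003 I₀ · cos²(45°) = 0.1002 I₀.
So 1.89 W = 0.1002 I₀, giving I₀ = 1.89/0.1002 = 18.87 W.

I₀ ≈ 18.9 W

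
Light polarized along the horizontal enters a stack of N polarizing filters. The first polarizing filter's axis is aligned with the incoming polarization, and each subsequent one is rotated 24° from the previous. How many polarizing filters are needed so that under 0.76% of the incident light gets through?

First polarizer is aligned with the polarization: full transmission.
Each further stage multiplies by cos²(24°) = 0.8346.
After N polarizers: T = 0.8346^(N−1). Require T < 0.0076 ⇒ N−1 > ln(0.0076)/ln(0.8346) = 26.98, so N−1 ≥ 27 and N = 28.
Check: N=28 gives T = 0.007576 < 0.0076; N=27 gives T = 0.009078.

N = 28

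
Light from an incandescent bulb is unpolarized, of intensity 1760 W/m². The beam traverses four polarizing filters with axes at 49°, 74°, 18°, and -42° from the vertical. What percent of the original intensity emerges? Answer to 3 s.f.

≈ 3.21%

Unpolarized light through the first polarizer → I₁ = 1760 W/m²/2 = 880 W/m², polarized at 49°.
I₂ = I₁ · cos²(25°) = 880 · 0.8214 = 722.8 W/m².
I₃ = I₂ · cos²(56°) = 722.8 · 0.3127 = 226 W/m².
I₄ = I₃ · cos²(60°) = 226 · 0.25 = 56.51 W/m².
That is 3.211% of the incident intensity.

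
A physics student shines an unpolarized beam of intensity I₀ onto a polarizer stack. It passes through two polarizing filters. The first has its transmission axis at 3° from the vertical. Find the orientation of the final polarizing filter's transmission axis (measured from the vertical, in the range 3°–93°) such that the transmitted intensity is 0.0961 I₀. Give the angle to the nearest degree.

θ ≈ 67°

Unpolarized light through the first polarizer → I₁ = ½ I₀, now polarized at 3°.
Need I₂/I₀ = 0.0961, so cos²(θ − 3°) = 0.0961 / 0.5 = 0.1922.
θ − 3° = arccos(√0.1922) = 64.0°, giving θ ≈ 3 + 64.0 = 67.0°.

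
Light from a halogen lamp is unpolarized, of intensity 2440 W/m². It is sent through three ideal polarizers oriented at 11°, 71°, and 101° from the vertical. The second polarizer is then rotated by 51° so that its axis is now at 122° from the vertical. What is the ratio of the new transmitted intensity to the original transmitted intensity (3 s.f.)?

I_new/I_old ≈ 0.597

Before rotation:
Unpolarized light through the first polarizer → I₁ = ½ I₀, now polarized at 11°.
I₂ = I₁ cos²(71° − 11°) = 0.5 I₀ · cos²(60°) = 0.125 I₀.
I₃ = I₂ cos²(101° − 71°) = 0.125 I₀ · cos²(30°) = 0.09375 I₀.
After rotation:
Unpolarized light through the first polarizer → I₁ = ½ I₀, now polarized at 11°.
Angle between axes 1 and 2: 69°. I₂ = 0.5 I₀ · cos²(69°) = 0.06421 I₀.
I₃ = I₂ cos²(101° − 122°) = 0.06421 I₀ · cos²(21°) = 0.05597 I₀.
Ratio = 0.05597 / 0.09375 = 0.597.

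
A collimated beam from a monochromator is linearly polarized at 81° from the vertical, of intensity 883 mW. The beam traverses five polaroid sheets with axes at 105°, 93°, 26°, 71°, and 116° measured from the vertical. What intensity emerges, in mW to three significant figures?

I₁ = 883 mW · cos²(24°) = 736.9 mW.
I₂ = I₁ · cos²(12°) = 736.9 · 0.9568 = 705.1 mW.
I₃ = I₂ · cos²(67°) = 705.1 · 0.1527 = 107.6 mW.
I₄ = I₃ · cos²(45°) = 107.6 · 0.5 = 53.82 mW.
I₅ = I₄ · cos²(45°) = 53.82 · 0.5 = 26.91 mW.

I ≈ 26.9 mW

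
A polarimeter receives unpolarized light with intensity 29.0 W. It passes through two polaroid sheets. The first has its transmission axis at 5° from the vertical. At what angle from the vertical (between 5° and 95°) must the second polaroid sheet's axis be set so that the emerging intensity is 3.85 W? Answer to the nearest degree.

θ ≈ 64°

Unpolarized light through the first polarizer → I₁ = ½ I₀, now polarized at 5°.
Target fraction: 3.85 / 29.0 W = 0.1328 of I₀.
Need I₂/I₀ = 0.1328, so cos²(θ − 5°) = 0.1328 / 0.5 = 0.2655.
θ − 5° = arccos(√0.2655) = 59.0°, giving θ ≈ 5 + 59.0 = 64.0°.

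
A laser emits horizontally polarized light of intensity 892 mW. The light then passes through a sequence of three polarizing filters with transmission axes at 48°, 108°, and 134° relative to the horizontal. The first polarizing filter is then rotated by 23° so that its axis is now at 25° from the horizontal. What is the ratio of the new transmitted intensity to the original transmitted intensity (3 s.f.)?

I_new/I_old ≈ 0.109

Before rotation:
I₁ = I₀ cos²(48° − 0°) = I₀ cos²(48°) = 0.4477 I₀.
I₂ = I₁ cos²(108° − 48°) = 0.4477 I₀ · cos²(60°) = 0.1119 I₀.
I₃ = I₂ cos²(134° − 108°) = 0.1119 I₀ · cos²(26°) = 0.09042 I₀.
After rotation:
I₁ = I₀ cos²(25° − 0°) = I₀ cos²(25°) = 0.8214 I₀.
I₂ = I₁ cos²(108° − 25°) = 0.8214 I₀ · cos²(83°) = 0.0122 I₀.
I₃ = I₂ cos²(134° − 108°) = 0.0122 I₀ · cos²(26°) = 0.009855 I₀.
Ratio = 0.009855 / 0.09042 = 0.109.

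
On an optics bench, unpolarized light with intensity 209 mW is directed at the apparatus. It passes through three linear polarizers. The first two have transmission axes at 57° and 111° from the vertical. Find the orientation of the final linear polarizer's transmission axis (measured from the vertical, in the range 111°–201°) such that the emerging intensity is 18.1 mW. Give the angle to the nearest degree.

Unpolarized light through the first polarizer → I₁ = ½ I₀, now polarized at 57°.
I₂ = I₁ cos²(111° − 57°) = 0.5 I₀ · cos²(54°) = 0.1727 I₀.
Target fraction: 18.1 / 209 mW = 0.0866 of I₀.
Need I₃/I₀ = 0.0866, so cos²(θ − 111°) = 0.0866 / 0.1727 = 0.5013.
θ − 111° = arccos(√0.5013) = 44.9°, giving θ ≈ 111 + 44.9 = 155.9°.

θ ≈ 156°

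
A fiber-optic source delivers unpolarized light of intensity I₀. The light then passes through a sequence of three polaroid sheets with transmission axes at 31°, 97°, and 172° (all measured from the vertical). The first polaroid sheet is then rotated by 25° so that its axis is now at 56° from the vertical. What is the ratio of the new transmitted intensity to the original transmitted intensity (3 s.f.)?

I_new/I_old ≈ 3.44

Before rotation:
Unpolarized light through the first polarizer → I₁ = ½ I₀, now polarized at 31°.
I₂ = I₁ cos²(97° − 31°) = 0.5 I₀ · cos²(66°) = 0.08272 I₀.
I₃ = I₂ cos²(172° − 97°) = 0.08272 I₀ · cos²(75°) = 0.005541 I₀.
After rotation:
Unpolarized light through the first polarizer → I₁ = ½ I₀, now polarized at 56°.
I₂ = I₁ cos²(97° − 56°) = 0.5 I₀ · cos²(41°) = 0.2848 I₀.
I₃ = I₂ cos²(172° − 97°) = 0.2848 I₀ · cos²(75°) = 0.01908 I₀.
Ratio = 0.01908 / 0.005541 = 3.443.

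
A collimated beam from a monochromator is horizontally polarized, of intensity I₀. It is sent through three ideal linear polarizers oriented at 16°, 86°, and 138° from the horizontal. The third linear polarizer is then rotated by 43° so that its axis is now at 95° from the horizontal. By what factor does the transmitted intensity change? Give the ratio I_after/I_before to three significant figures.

Before rotation:
I₁ = I₀ cos²(16° − 0°) = I₀ cos²(16°) = 0.924 I₀.
I₂ = I₁ cos²(86° − 16°) = 0.924 I₀ · cos²(70°) = 0.1081 I₀.
I₃ = I₂ cos²(138° − 86°) = 0.1081 I₀ · cos²(52°) = 0.04097 I₀.
After rotation:
I₁ = I₀ cos²(16° − 0°) = I₀ cos²(16°) = 0.924 I₀.
I₂ = I₁ cos²(86° − 16°) = 0.924 I₀ · cos²(70°) = 0.1081 I₀.
I₃ = I₂ cos²(95° − 86°) = 0.1081 I₀ · cos²(9°) = 0.1054 I₀.
Ratio = 0.1054 / 0.04097 = 2.574.

I_new/I_old ≈ 2.57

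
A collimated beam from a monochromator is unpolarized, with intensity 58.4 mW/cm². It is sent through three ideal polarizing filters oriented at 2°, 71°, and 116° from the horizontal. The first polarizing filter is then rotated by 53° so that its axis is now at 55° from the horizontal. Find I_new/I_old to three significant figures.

I_new/I_old ≈ 7.19

Before rotation:
Unpolarized light through the first polarizer → I₁ = ½ I₀, now polarized at 2°.
I₂ = I₁ cos²(71° − 2°) = 0.5 I₀ · cos²(69°) = 0.06421 I₀.
I₃ = I₂ cos²(116° − 71°) = 0.06421 I₀ · cos²(45°) = 0.03211 I₀.
After rotation:
Unpolarized light through the first polarizer → I₁ = ½ I₀, now polarized at 55°.
I₂ = I₁ cos²(71° − 55°) = 0.5 I₀ · cos²(16°) = 0.462 I₀.
I₃ = I₂ cos²(116° − 71°) = 0.462 I₀ · cos²(45°) = 0.231 I₀.
Ratio = 0.231 / 0.03211 = 7.195.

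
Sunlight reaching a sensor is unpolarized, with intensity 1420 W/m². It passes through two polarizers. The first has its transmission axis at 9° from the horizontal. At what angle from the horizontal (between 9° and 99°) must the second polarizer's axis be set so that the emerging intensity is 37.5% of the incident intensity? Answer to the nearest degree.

Unpolarized light through the first polarizer → I₁ = ½ I₀, now polarized at 9°.
Need I₂/I₀ = 0.375, so cos²(θ − 9°) = 0.375 / 0.5 = 0.75.
θ − 9° = arccos(√0.75) = 30.0°, giving θ ≈ 9 + 30.0 = 39.0°.

θ ≈ 39°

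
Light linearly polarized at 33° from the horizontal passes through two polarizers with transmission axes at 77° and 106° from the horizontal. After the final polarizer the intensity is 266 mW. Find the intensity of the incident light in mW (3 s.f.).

I₁ = I₀ cos²(77° − 33°) = I₀ cos²(44°) = 0.5174 I₀.
I₂ = I₁ cos²(106° − 77°) = 0.5174 I₀ · cos²(29°) = 0.3958 I₀.
So 266 mW = 0.3958 I₀, giving I₀ = 266/0.3958 = 672 mW.

I₀ ≈ 672 mW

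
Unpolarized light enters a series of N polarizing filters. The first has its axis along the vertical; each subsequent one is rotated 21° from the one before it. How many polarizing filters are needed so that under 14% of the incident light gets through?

N = 11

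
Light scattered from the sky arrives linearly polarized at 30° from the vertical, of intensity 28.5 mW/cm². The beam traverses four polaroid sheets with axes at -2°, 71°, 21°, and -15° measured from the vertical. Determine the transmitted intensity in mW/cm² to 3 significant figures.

I ≈ 0.474 mW/cm²

I₁ = 28.5 mW/cm² · cos²(32°) = 20.5 mW/cm².
I₂ = I₁ · cos²(73°) = 20.5 · 0.08548 = 1.752 mW/cm².
I₃ = I₂ · cos²(50°) = 1.752 · 0.4132 = 0.7239 mW/cm².
I₄ = I₃ · cos²(36°) = 0.7239 · 0.6545 = 0.4738 mW/cm².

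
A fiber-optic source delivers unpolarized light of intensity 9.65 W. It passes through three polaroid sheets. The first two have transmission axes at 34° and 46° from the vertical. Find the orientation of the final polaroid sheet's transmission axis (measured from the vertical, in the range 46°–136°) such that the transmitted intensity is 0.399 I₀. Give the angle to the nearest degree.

Unpolarized light through the first polarizer → I₁ = ½ I₀, now polarized at 34°.
I₂ = I₁ cos²(46° − 34°) = 0.5 I₀ · cos²(12°) = 0.4784 I₀.
Need I₃/I₀ = 0.399, so cos²(θ − 46°) = 0.399 / 0.4784 = 0.8341.
θ − 46° = arccos(√0.8341) = 24.0°, giving θ ≈ 46 + 24.0 = 70.0°.

θ ≈ 70°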